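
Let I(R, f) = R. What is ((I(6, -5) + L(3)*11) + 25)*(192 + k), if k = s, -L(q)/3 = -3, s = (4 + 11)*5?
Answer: 34710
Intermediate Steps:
s = 75 (s = 15*5 = 75)
L(q) = 9 (L(q) = -3*(-3) = 9)
k = 75
((I(6, -5) + L(3)*11) + 25)*(192 + k) = ((6 + 9*11) + 25)*(192 + 75) = ((6 + 99) + 25)*267 = (105 + 25)*267 = 130*267 = 34710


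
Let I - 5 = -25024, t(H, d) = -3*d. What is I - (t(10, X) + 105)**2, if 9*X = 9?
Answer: -35423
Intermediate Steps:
X = 1 (X = (1/9)*9 = 1)
I = -25019 (I = 5 - 25024 = -25019)
I - (t(10, X) + 105)**2 = -25019 - (-3*1 + 105)**2 = -25019 - (-3 + 105)**2 = -25019 - 1*102**2 = -25019 - 1*10404 = -25019 - 10404 = -35423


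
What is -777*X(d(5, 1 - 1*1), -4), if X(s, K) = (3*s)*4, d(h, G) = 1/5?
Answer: -9324/5 ≈ -1864.8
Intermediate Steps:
d(h, G) = ⅕
X(s, K) = 12*s
-777*X(d(5, 1 - 1*1), -4) = -9324/5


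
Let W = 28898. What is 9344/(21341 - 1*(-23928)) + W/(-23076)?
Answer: -546280709/522313722 ≈ -1.0459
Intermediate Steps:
9344/(21341 - 1*(-23928)) + W/(-23076) = 9344/(21341 - 1*(-23928)) + 28898/(-23076) = 9344/(21341 + 23928) + 28898*(-1/23076) = 9344/45269 - 14449/11538 = -546280709/522313722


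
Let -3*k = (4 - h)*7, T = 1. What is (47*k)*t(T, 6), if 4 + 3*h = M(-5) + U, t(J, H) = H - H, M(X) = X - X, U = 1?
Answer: 0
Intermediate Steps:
M(X) = 0
t(J, H) = 0
h = -1 (h = -4/3 + (0 + 1)/3 = -4/3 + (⅓)*1 = -4/3 + ⅓ = -1)
k = -35/3 (k = -(4 - 1*(-1))*7/3 = -(4 + 1)*7/3 = -5*7/3 = -⅓*35 = -35/3 ≈ -11.667)
(47*k)*t(T, 6) = (47*(-35/3))*0 = -1645/3*0 = 0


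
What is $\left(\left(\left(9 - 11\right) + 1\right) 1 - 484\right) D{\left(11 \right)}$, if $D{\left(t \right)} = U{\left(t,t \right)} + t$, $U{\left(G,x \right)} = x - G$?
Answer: $-5335$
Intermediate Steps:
$D{\left(t \right)} = t$ ($D{\left(t \right)} = \left(t - t\right) + t = 0 + t = t$)
$\left(\left(\left(9 - 11\right) + 1\right) 1 - 484\right) D{\left(11 \right)} = \left(\left(\left(9 - 11\right) + 1\right) 1 - 484\right) 11 = \left(\left(-2 + 1\right) 1 - 484\right) 11 = \left(\left(-1\right) 1 - 484\right) 11 = \left(-1 - 484\right) 11 = \left(-485\right) 11 = -5335$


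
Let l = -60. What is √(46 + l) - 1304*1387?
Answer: -1808648 + I*√14 ≈ -1.8086e+6 + 3.7417*I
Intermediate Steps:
√(46 + l) - 1304*1387 = √(46 - 60) - 1304*1387 = √(-14) - 1808648 = I*√14 - 1808648 = -1808648 + I*√14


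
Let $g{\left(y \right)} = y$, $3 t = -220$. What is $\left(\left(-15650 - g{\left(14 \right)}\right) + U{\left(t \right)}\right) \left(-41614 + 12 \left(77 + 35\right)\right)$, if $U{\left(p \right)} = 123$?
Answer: $625836070$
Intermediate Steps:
$t = - \frac{220}{3}$ ($t = \frac{1}{3} \left(-220\right) = - \frac{220}{3} \approx -73.333$)
$\left(\left(-15650 - g{\left(14 \right)}\right) + U{\left(t \right)}\right) \left(-41614 + 12 \left(77 + 35\right)\right) = \left(\left(-15650 - 14\right) + 123\right) \left(-41614 + 12 \left(77 + 35\right)\right) = \left(\left(-15650 - 14\right) + 123\right) \left(-41614 + 12 \cdot 112\right) = \left(-15664 + 123\right) \left(-41614 + 1344\right) = \left(-15541\right) \left(-40270\right) = 625836070$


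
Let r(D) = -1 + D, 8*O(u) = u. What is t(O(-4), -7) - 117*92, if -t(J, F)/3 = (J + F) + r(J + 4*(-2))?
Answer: -10713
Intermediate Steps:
O(u) = u/8
t(J, F) = 27 - 6*J - 3*F (t(J, F) = -3*((J + F) + (-1 + (J + 4*(-2)))) = -3*((F + J) + (-1 + (J - 8))) = -3*((F + J) + (-1 + (-8 + J))) = -3*((F + J) + (-9 + J)) = -3*(-9 + F + 2*J) = 27 - 6*J - 3*F)
t(O(-4), -7) - 117*92 = (27 - 3*(-4)/4 - 3*(-7)) - 117*92 = (27 - 6*(-½) + 21) - 10764 = (27 + 3 + 21) - 10764 = 51 - 10764 = -10713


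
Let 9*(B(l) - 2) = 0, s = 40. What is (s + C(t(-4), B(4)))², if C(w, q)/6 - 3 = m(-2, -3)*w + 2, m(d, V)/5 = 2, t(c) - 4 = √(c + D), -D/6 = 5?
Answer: -26300 + 37200*I*√34 ≈ -26300.0 + 2.1691e+5*I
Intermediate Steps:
B(l) = 2 (B(l) = 2 + (⅑)*0 = 2 + 0 = 2)
D = -30 (D = -6*5 = -30)
t(c) = 4 + √(-30 + c) (t(c) = 4 + √(c - 30) = 4 + √(-30 + c))
m(d, V) = 10 (m(d, V) = 5*2 = 10)
C(w, q) = 30 + 60*w (C(w, q) = 18 + 6*(10*w + 2) = 18 + 6*(2 + 10*w) = 18 + (12 + 60*w) = 30 + 60*w)
(s + C(t(-4), B(4)))² = (40 + (30 + 60*(4 + √(-30 - 4))))² = (40 + (30 + 60*(4 + √(-34))))² = (40 + (30 + 60*(4 + I*√34)))² = (40 + (30 + (240 + 60*I*√34)))² = (40 + (270 + 60*I*√34))² = (310 + 60*I*√34)²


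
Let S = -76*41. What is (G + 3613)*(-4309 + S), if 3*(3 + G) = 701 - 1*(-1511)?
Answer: -32278950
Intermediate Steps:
S = -3116
G = 2203/3 (G = -3 + (701 - 1*(-1511))/3 = -3 + (701 + 1511)/3 = -3 + (⅓)*2212 = -3 + 2212/3 = 2203/3 ≈ 734.33)
(G + 3613)*(-4309 + S) = (2203/3 + 3613)*(-4309 - 3116) = (13042/3)*(-7425) = -32278950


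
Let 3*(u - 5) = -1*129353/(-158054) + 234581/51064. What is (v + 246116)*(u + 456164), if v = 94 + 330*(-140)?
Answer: 14161073439257149305/155209028 ≈ 9.1239e+10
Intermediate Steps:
u = 2112112677/310418056 (u = 5 + (-1*129353/(-158054) + 234581/51064)/3 = 5 + (-129353*(-1/158054) + 234581*(1/51064))/3 = 5 + (129353/158054 + 234581/51064)/3 = 5 + (⅓)*(1680067191/310418056) = 5 + 560022397/310418056 = 2112112677/310418056 ≈ 6.8041)
v = -46106 (v = 94 - 46200 = -46106)
(v + 246116)*(u + 456164) = (-46106 + 246116)*(2112112677/310418056 + 456164) = 200010*(141603654209861/310418056) = 14161073439257149305/155209028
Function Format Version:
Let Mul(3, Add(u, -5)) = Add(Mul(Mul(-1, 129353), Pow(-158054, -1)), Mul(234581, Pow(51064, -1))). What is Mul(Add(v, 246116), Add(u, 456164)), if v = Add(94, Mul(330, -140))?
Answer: Rational(14161073439257149305, 155209028) ≈ 9.1239e+10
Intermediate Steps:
u = Rational(2112112677, 310418056) (u = Add(5, Mul(Rational(1, 3), Add(Mul(Mul(-1, 129353), Pow(-158054, -1)), Mul(234581, Pow(51064, -1))))) = Add(5, Mul(Rational(1, 3), Add(Mul(-129353, Rational(-1, 158054)), Mul(234581, Rational(1, 51064))))) = Add(5, Mul(Rational(1, 3), Add(Rational(129353, 158054), Rational(234581, 51064)))) = Add(5, Mul(Rational(1, 3), Rational(1680067191, 310418056))) = Add(5, Rational(560022397, 310418056)) = Rational(2112112677, 310418056) ≈ 6.8041)
v = -46106 (v = Add(94, -46200) = -46106)
Mul(Add(v, 246116), Add(u, 456164)) = Mul(Add(-46106, 246116), Add(Rational(2112112677, 310418056), 456164)) = Mul(200010, Rational(141603654209861, 310418056)) = Rational(14161073439257149305, 155209028)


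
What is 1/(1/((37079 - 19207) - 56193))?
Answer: -38321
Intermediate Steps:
1/(1/((37079 - 19207) - 56193)) = 1/(1/(17872 - 56193)) = 1/(1/(-38321)) = 1/(-1/38321) = -38321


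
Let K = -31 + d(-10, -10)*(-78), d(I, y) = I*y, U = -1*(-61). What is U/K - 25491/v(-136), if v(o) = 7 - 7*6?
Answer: 199617886/274085 ≈ 728.31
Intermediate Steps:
v(o) = -35 (v(o) = 7 - 42 = -35)
U = 61
K = -7831 (K = -31 - 10*(-10)*(-78) = -31 + 100*(-78) = -31 - 7800 = -7831)
U/K - 25491/v(-136) = 61/(-7831) - 25491/(-35) = 61*(-1/7831) - 25491*(-1/35) = -61/7831 + 25491/35 = 199617886/274085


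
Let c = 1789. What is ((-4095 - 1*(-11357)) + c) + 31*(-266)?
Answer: 805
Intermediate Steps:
((-4095 - 1*(-11357)) + c) + 31*(-266) = ((-4095 - 1*(-11357)) + 1789) + 31*(-266) = ((-4095 + 11357) + 1789) - 8246 = (7262 + 1789) - 8246 = 9051 - 8246 = 805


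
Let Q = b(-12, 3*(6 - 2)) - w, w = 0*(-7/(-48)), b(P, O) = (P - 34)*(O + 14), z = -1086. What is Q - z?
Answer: -110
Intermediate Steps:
b(P, O) = (-34 + P)*(14 + O)
w = 0 (w = 0*(-7*(-1/48)) = 0*(7/48) = 0)
Q = -1196 (Q = (-476 - 102*(6 - 2) + 14*(-12) + (3*(6 - 2))*(-12)) - 1*0 = (-476 - 102*4 - 168 + (3*4)*(-12)) + 0 = (-476 - 34*12 - 168 + 12*(-12)) + 0 = (-476 - 408 - 168 - 144) + 0 = -1196 + 0 = -1196)
Q - z = -1196 - 1*(-1086) = -1196 + 1086 = -110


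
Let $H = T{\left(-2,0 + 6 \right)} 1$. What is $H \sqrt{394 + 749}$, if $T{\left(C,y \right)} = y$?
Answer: $18 \sqrt{127} \approx 202.85$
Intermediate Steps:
$H = 6$ ($H = \left(0 + 6\right) 1 = 6 \cdot 1 = 6$)
$H \sqrt{394 + 749} = 6 \sqrt{394 + 749} = 6 \sqrt{1143} = 6 \cdot 3 \sqrt{127} = 18 \sqrt{127}$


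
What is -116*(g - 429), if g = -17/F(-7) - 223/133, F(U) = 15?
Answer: 99929476/1995 ≈ 50090.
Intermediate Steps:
g = -5606/1995 (g = -17/15 - 223/133 = -5606/1995 ≈ -2.8100)
-116*(g - 429) = -116*(-5606/1995 - 429) = -116*(-861461/1995) = 99929476/1995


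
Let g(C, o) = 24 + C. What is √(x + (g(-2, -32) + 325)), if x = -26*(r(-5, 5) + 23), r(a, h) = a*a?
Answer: I*√901 ≈ 30.017*I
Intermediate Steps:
r(a, h) = a²
x = -1248 (x = -26*((-5)² + 23) = -26*(25 + 23) = -26*48 = -1248)
√(x + (g(-2, -32) + 325)) = √(-1248 + ((24 - 2) + 325)) = √(-1248 + (22 + 325)) = √(-1248 + 347) = √(-901) = I*√901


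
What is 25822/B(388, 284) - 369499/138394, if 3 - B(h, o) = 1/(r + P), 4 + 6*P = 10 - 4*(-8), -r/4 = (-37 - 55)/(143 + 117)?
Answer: 2699060811943/300176586 ≈ 8991.6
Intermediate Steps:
r = 92/65 (r = -4*(-37 - 55)/(143 + 117) = -(-368)/260 = -4*(-23/65) = 92/65 ≈ 1.4154)
P = 19/3 (P = -⅔ + (10 - 4*(-8))/6 = -⅔ + (10 + 32)/6 = -⅔ + (⅙)*42 = -⅔ + 7 = 19/3 ≈ 6.3333)
B(h, o) = 4338/1511 (B(h, o) = 3 - 1/(92/65 + 19/3) = 3 - 1/1511/195 = 3 - 1*195/1511 = 3 - 195/1511 = 4338/1511)
25822/B(388, 284) - 369499/138394 = 25822/(4338/1511) - 369499/138394 = 25822*(1511/4338) - 369499*1/138394 = 19508521/2169 - 369499/138394 = 2699060811943/300176586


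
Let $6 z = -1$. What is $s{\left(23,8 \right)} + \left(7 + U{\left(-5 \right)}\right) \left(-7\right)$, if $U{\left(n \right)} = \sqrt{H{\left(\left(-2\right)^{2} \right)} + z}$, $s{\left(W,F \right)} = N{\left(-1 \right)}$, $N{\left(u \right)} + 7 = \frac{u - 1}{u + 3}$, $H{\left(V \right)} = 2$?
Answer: $-57 - \frac{7 \sqrt{66}}{6} \approx -66.478$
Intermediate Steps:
$z = - \frac{1}{6}$ ($z = \frac{1}{6} \left(-1\right) = - \frac{1}{6} \approx -0.16667$)
$N{\left(u \right)} = -7 + \frac{-1 + u}{3 + u}$ ($N{\left(u \right)} = -7 + \frac{u - 1}{u + 3} = -7 + \frac{-1 + u}{3 + u}$)
$s{\left(W,F \right)} = -8$ ($s{\left(W,F \right)} = \frac{2 \left(-11 - -3\right)}{3 - 1} = \frac{2 \left(-11 + 3\right)}{2} = 2 \cdot \frac{1}{2} \left(-8\right) = -8$)
$U{\left(n \right)} = \frac{\sqrt{66}}{6}$ ($U{\left(n \right)} = \sqrt{2 - \frac{1}{6}} = \sqrt{\frac{11}{6}} = \frac{\sqrt{66}}{6}$)
$s{\left(23,8 \right)} + \left(7 + U{\left(-5 \right)}\right) \left(-7\right) = -8 + \left(7 + \frac{\sqrt{66}}{6}\right) \left(-7\right) = -8 - \left(49 + \frac{7 \sqrt{66}}{6}\right) = -57 - \frac{7 \sqrt{66}}{6}$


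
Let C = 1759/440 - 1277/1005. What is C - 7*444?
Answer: -274630337/88440 ≈ -3105.3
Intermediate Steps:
C = 241183/88440 (C = 1759*(1/440) - 1277*1/1005 = 1759/440 - 1277/1005 = 241183/88440 ≈ 2.7271)
C - 7*444 = 241183/88440 - 7*444 = 241183/88440 - 1*3108 = 241183/88440 - 3108 = -274630337/88440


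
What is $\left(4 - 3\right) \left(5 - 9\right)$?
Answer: $-4$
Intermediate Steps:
$\left(4 - 3\right) \left(5 - 9\right) = 1 \left(-4\right) = -4$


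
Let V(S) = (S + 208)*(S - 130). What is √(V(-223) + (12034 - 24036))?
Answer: I*√6707 ≈ 81.896*I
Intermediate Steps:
V(S) = (-130 + S)*(208 + S) (V(S) = (208 + S)*(-130 + S) = (-130 + S)*(208 + S))
√(V(-223) + (12034 - 24036)) = √((-27040 + (-223)² + 78*(-223)) + (12034 - 24036)) = √((-27040 + 49729 - 17394) - 12002) = √(5295 - 12002) = √(-6707) = I*√6707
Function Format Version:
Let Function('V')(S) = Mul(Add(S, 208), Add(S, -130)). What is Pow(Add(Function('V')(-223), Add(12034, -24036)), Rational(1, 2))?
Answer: Mul(I, Pow(6707, Rational(1, 2))) ≈ Mul(81.896, I)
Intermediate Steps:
Function('V')(S) = Mul(Add(-130, S), Add(208, S)) (Function('V')(S) = Mul(Add(208, S), Add(-130, S)) = Mul(Add(-130, S), Add(208, S)))
Pow(Add(Function('V')(-223), Add(12034, -24036)), Rational(1, 2)) = Pow(Add(Add(-27040, Pow(-223, 2), Mul(78, -223)), Add(12034, -24036)), Rational(1, 2)) = Pow(Add(Add(-27040, 49729, -17394), -12002), Rational(1, 2)) = Pow(Add(5295, -12002), Rational(1, 2)) = Pow(-6707, Rational(1, 2)) = Mul(I, Pow(6707, Rational(1, 2)))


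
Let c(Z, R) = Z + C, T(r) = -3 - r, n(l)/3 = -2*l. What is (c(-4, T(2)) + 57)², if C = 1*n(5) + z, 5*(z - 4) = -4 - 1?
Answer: 676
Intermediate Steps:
n(l) = -6*l (n(l) = 3*(-2*l) = -6*l)
z = 3 (z = 4 + (-4 - 1)/5 = 4 + (⅕)*(-5) = 4 - 1 = 3)
C = -27 (C = 1*(-6*5) + 3 = 1*(-30) + 3 = -30 + 3 = -27)
c(Z, R) = -27 + Z (c(Z, R) = Z - 27 = -27 + Z)
(c(-4, T(2)) + 57)² = ((-27 - 4) + 57)² = (-31 + 57)² = 26² = 676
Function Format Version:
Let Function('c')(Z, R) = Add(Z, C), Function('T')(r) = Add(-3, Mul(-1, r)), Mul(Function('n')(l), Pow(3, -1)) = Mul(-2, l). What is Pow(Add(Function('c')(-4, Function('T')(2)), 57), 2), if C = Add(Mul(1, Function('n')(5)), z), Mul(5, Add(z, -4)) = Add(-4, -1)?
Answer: 676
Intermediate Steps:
Function('n')(l) = Mul(-6, l) (Function('n')(l) = Mul(3, Mul(-2, l)) = Mul(-6, l))
z = 3 (z = Add(4, Mul(Rational(1, 5), Add(-4, -1))) = Add(4, Mul(Rational(1, 5), -5)) = Add(4, -1) = 3)
C = -27 (C = Add(Mul(1, Mul(-6, 5)), 3) = Add(Mul(1, -30), 3) = Add(-30, 3) = -27)
Function('c')(Z, R) = Add(-27, Z) (Function('c')(Z, R) = Add(Z, -27) = Add(-27, Z))
Pow(Add(Function('c')(-4, Function('T')(2)), 57), 2) = Pow(Add(Add(-27, -4), 57), 2) = Pow(Add(-31, 57), 2) = Pow(26, 2) = 676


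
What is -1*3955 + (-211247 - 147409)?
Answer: -362611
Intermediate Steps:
-1*3955 + (-211247 - 147409) = -3955 - 358656 = -362611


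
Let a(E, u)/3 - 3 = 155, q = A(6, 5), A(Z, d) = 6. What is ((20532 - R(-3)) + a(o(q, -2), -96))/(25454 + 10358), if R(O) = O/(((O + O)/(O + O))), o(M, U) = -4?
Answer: 21009/35812 ≈ 0.58665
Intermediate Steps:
q = 6
a(E, u) = 474 (a(E, u) = 9 + 3*155 = 9 + 465 = 474)
R(O) = O (R(O) = O/(((2*O)/((2*O)))) = O/(((2*O)*(1/(2*O)))) = O/1 = O*1 = O)
((20532 - R(-3)) + a(o(q, -2), -96))/(25454 + 10358) = ((20532 - 1*(-3)) + 474)/(25454 + 10358) = ((20532 + 3) + 474)/35812 = (20535 + 474)*(1/35812) = 21009*(1/35812) = 21009/35812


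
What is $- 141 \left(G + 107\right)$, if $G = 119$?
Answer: $-31866$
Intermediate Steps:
$- 141 \left(G + 107\right) = - 141 \left(119 + 107\right) = \left(-141\right) 226 = -31866$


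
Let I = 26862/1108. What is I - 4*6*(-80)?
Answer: 1077111/554 ≈ 1944.2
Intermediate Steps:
I = 13431/554 (I = 26862*(1/1108) = 13431/554 ≈ 24.244)
I - 4*6*(-80) = 13431/554 - 4*6*(-80) = 13431/554 - 24*(-80) = 13431/554 + 1920 = 1077111/554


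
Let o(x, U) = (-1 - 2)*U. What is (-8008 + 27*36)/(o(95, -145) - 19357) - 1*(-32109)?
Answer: 303786767/9461 ≈ 32109.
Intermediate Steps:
o(x, U) = -3*U
(-8008 + 27*36)/(o(95, -145) - 19357) - 1*(-32109) = (-8008 + 27*36)/(-3*(-145) - 19357) - 1*(-32109) = (-8008 + 972)/(435 - 19357) + 32109 = -7036/(-18922) + 32109 = -7036*(-1/18922) + 32109 = 3518/9461 + 32109 = 303786767/9461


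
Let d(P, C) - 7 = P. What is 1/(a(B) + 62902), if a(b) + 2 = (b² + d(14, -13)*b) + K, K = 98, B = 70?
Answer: 1/69368 ≈ 1.4416e-5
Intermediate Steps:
d(P, C) = 7 + P
a(b) = 96 + b² + 21*b (a(b) = -2 + ((b² + (7 + 14)*b) + 98) = -2 + ((b² + 21*b) + 98) = -2 + (98 + b² + 21*b) = 96 + b² + 21*b)
1/(a(B) + 62902) = 1/((96 + 70² + 21*70) + 62902) = 1/((96 + 4900 + 1470) + 62902) = 1/(6466 + 62902) = 1/69368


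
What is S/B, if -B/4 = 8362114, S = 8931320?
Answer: -1116415/4181057 ≈ -0.26702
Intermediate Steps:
B = -33448456 (B = -4*8362114 = -33448456)
S/B = 8931320/(-33448456) = 8931320*(-1/33448456) = -1116415/4181057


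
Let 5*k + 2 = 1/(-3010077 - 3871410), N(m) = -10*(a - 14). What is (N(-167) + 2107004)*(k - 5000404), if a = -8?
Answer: -24170012315979109944/2293829 ≈ -1.0537e+13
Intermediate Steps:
N(m) = 220 (N(m) = -10*(-8 - 14) = -10*(-22) = 220)
k = -2752595/6881487 (k = -⅖ + 1/(5*(-3010077 - 3871410)) = -⅖ + (⅕)/(-6881487) = -⅖ + (⅕)*(-1/6881487) = -⅖ - 1/34407435 = -2752595/6881487 ≈ -0.40000)
(N(-167) + 2107004)*(k - 5000404) = (220 + 2107004)*(-2752595/6881487 - 5000404) = 2107224*(-34410217873343/6881487) = -24170012315979109944/2293829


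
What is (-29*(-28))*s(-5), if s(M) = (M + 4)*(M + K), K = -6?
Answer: 8932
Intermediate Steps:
s(M) = (-6 + M)*(4 + M) (s(M) = (M + 4)*(M - 6) = (4 + M)*(-6 + M) = (-6 + M)*(4 + M))
(-29*(-28))*s(-5) = (-29*(-28))*(-24 + (-5)**2 - 2*(-5)) = 812*(-24 + 25 + 10) = 812*11 = 8932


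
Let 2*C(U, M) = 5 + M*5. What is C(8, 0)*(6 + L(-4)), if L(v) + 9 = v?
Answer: -35/2 ≈ -17.500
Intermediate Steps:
L(v) = -9 + v
C(U, M) = 5/2 + 5*M/2 (C(U, M) = (5 + M*5)/2 = (5 + 5*M)/2 = 5/2 + 5*M/2)
C(8, 0)*(6 + L(-4)) = (5/2 + (5/2)*0)*(6 + (-9 - 4)) = (5/2 + 0)*(6 - 13) = (5/2)*(-7) = -35/2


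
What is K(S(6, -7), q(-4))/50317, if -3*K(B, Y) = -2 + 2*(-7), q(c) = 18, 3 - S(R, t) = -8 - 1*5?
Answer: 16/150951 ≈ 0.00010599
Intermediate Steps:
S(R, t) = 16 (S(R, t) = 3 - (-8 - 1*5) = 3 - (-8 - 5) = 3 - 1*(-13) = 3 + 13 = 16)
K(B, Y) = 16/3 (K(B, Y) = -(-2 + 2*(-7))/3 = -(-2 - 14)/3 = -1/3*(-16) = 16/3)
K(S(6, -7), q(-4))/50317 = (16/3)/50317 = (16/3)*(1/50317) = 16/150951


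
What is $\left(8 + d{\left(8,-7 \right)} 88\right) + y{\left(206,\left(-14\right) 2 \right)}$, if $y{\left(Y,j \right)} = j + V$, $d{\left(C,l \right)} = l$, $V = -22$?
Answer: $-658$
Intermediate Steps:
$y{\left(Y,j \right)} = -22 + j$ ($y{\left(Y,j \right)} = j - 22 = -22 + j$)
$\left(8 + d{\left(8,-7 \right)} 88\right) + y{\left(206,\left(-14\right) 2 \right)} = \left(8 - 616\right) - 50 = -608 - 50 = -658$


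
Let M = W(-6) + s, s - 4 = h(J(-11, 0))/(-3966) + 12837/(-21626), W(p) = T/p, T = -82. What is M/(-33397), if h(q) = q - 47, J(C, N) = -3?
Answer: -22203289/43400269822 ≈ -0.00051159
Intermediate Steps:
W(p) = -82/p
h(q) = -47 + q
s = 13329301/3898578 (s = 4 + ((-47 - 3)/(-3966) + 12837/(-21626)) = 4 + (-50*(-1/3966) + 12837*(-1/21626)) = 4 + (25/1983 - 1167/1966) = 4 - 2265011/3898578 = 13329301/3898578 ≈ 3.4190)
M = 22203289/1299526 (M = -82/(-6) + 13329301/3898578 = -82*(-⅙) + 13329301/3898578 = 41/3 + 13329301/3898578 = 22203289/1299526 ≈ 17.086)
M/(-33397) = (22203289/1299526)/(-33397) = (22203289/1299526)*(-1/33397) = -22203289/43400269822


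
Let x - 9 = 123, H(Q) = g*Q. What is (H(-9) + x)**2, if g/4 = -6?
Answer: 121104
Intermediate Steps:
g = -24 (g = 4*(-6) = -24)
H(Q) = -24*Q
x = 132 (x = 9 + 123 = 132)
(H(-9) + x)**2 = (-24*(-9) + 132)**2 = (216 + 132)**2 = 348**2 = 121104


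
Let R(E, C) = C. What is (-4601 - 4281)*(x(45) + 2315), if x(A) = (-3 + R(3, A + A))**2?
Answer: -87789688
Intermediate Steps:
x(A) = (-3 + 2*A)**2 (x(A) = (-3 + (A + A))**2 = (-3 + 2*A)**2)
(-4601 - 4281)*(x(45) + 2315) = (-4601 - 4281)*((-3 + 2*45)**2 + 2315) = -8882*((-3 + 90)**2 + 2315) = -8882*(87**2 + 2315) = -8882*(7569 + 2315) = -8882*9884 = -87789688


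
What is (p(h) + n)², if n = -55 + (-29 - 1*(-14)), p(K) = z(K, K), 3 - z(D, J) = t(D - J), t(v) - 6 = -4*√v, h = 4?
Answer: 5329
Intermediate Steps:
t(v) = 6 - 4*√v
z(D, J) = -3 + 4*√(D - J) (z(D, J) = 3 - (6 - 4*√(D - J)) = 3 + (-6 + 4*√(D - J)) = -3 + 4*√(D - J))
p(K) = -3 (p(K) = -3 + 4*√(K - K) = -3 + 4*√0 = -3 + 4*0 = -3 + 0 = -3)
n = -70 (n = -55 + (-29 + 14) = -55 - 15 = -70)
(p(h) + n)² = (-3 - 70)² = (-73)² = 5329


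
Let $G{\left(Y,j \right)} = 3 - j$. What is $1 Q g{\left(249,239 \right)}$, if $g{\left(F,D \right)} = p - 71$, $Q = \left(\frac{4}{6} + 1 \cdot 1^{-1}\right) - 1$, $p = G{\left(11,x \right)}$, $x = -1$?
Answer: $- \frac{134}{3} \approx -44.667$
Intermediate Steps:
$p = 4$ ($p = 3 - -1 = 3 + 1 = 4$)
$Q = \frac{2}{3}$ ($Q = \left(4 \cdot \frac{1}{6} + 1 \cdot 1\right) - 1 = \left(\frac{2}{3} + 1\right) - 1 = \frac{5}{3} - 1 = \frac{2}{3} \approx 0.66667$)
$g{\left(F,D \right)} = -67$ ($g{\left(F,D \right)} = 4 - 71 = -67$)
$1 Q g{\left(249,239 \right)} = 1 \cdot \frac{2}{3} \left(-67\right) = \frac{2}{3} \left(-67\right) = - \frac{134}{3}$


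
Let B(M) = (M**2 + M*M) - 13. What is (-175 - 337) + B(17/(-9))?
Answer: -41947/81 ≈ -517.86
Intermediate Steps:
B(M) = -13 + 2*M**2 (B(M) = (M**2 + M**2) - 13 = 2*M**2 - 13 = -13 + 2*M**2)
(-175 - 337) + B(17/(-9)) = (-175 - 337) + (-13 + 2*(17/(-9))**2) = -512 + (-13 + 2*(17*(-1/9))**2) = -512 + (-13 + 2*(-17/9)**2) = -512 + (-13 + 2*(289/81)) = -512 + (-13 + 578/81) = -512 - 475/81 = -41947/81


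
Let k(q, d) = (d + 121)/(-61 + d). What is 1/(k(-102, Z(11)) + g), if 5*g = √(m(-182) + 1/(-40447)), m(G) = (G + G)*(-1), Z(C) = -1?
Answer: 626928500/3502763809 + 4805*√595489330029/10508291427 ≈ 0.53184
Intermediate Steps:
k(q, d) = (121 + d)/(-61 + d)
m(G) = -2*G (m(G) = (2*G)*(-1) = -2*G)
g = √595489330029/202235 (g = √(-2*(-182) + 1/(-40447))/5 = √(364 - 1/40447)/5 = √(14722707/40447)/5 = (√595489330029/40447)/5 = √595489330029/202235 ≈ 3.8158)
1/(k(-102, Z(11)) + g) = 1/((121 - 1)/(-61 - 1) + √595489330029/202235) = 1/(120/(-62) + √595489330029/202235) = 1/(-1/62*120 + √595489330029/202235) = 1/(-60/31 + √595489330029/202235)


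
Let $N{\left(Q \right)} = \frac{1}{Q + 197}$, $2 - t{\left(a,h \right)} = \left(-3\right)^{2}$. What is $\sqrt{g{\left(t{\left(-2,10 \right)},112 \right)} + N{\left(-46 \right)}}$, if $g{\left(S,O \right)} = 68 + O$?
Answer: $\frac{\sqrt{4104331}}{151} \approx 13.417$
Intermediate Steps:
$t{\left(a,h \right)} = -7$ ($t{\left(a,h \right)} = 2 - \left(-3\right)^{2} = 2 - 9 = -7$)
$N{\left(Q \right)} = \frac{1}{197 + Q}$
$\sqrt{g{\left(t{\left(-2,10 \right)},112 \right)} + N{\left(-46 \right)}} = \sqrt{\left(68 + 112\right) + \frac{1}{197 - 46}} = \sqrt{180 + \frac{1}{151}} = \sqrt{\frac{27181}{151}} = \frac{\sqrt{4104331}}{151}$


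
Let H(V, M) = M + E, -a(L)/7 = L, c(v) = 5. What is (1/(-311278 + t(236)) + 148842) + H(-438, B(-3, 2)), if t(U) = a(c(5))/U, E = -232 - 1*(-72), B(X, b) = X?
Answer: 10922203619361/73461643 ≈ 1.4868e+5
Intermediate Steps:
a(L) = -7*L
E = -160 (E = -232 + 72 = -160)
t(U) = -35/U (t(U) = (-7*5)/U = -35/U)
H(V, M) = -160 + M (H(V, M) = M - 160 = -160 + M)
(1/(-311278 + t(236)) + 148842) + H(-438, B(-3, 2)) = (1/(-311278 - 35/236) + 148842) + (-160 - 3) = (1/(-311278 - 35*1/236) + 148842) - 163 = (1/(-311278 - 35/236) + 148842) - 163 = (1/(-73461643/236) + 148842) - 163 = (-236/73461643 + 148842) - 163 = 10934177867170/73461643 - 163 = 10922203619361/73461643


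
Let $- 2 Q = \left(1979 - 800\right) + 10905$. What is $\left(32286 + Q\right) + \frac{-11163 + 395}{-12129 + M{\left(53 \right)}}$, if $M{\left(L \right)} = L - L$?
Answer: $\frac{318324244}{12129} \approx 26245.0$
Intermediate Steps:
$M{\left(L \right)} = 0$
$Q = -6042$ ($Q = - \frac{\left(1979 - 800\right) + 10905}{2} = - \frac{1179 + 10905}{2} = \left(- \frac{1}{2}\right) 12084 = -6042$)
$\left(32286 + Q\right) + \frac{-11163 + 395}{-12129 + M{\left(53 \right)}} = \left(32286 - 6042\right) + \frac{-11163 + 395}{-12129 + 0} = 26244 - \frac{10768}{-12129} = 26244 - - \frac{10768}{12129} = 26244 + \frac{10768}{12129} = \frac{318324244}{12129}$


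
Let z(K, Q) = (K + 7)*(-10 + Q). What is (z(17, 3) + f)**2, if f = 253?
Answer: 7225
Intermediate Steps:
z(K, Q) = (-10 + Q)*(7 + K) (z(K, Q) = (7 + K)*(-10 + Q) = (-10 + Q)*(7 + K))
(z(17, 3) + f)**2 = ((-70 - 10*17 + 7*3 + 17*3) + 253)**2 = ((-70 - 170 + 21 + 51) + 253)**2 = (-168 + 253)**2 = 85**2 = 7225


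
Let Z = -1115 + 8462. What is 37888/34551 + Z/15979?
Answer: 859258549/552090429 ≈ 1.5564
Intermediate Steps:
Z = 7347
37888/34551 + Z/15979 = 37888/34551 + 7347/15979 = 859258549/552090429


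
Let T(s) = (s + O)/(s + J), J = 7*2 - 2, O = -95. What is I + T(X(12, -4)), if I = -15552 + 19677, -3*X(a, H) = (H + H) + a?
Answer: 131711/32 ≈ 4116.0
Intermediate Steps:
X(a, H) = -2*H/3 - a/3 (X(a, H) = -((H + H) + a)/3 = -(2*H + a)/3 = -(a + 2*H)/3 = -2*H/3 - a/3)
I = 4125
J = 12 (J = 14 - 2 = 12)
T(s) = (-95 + s)/(12 + s) (T(s) = (s - 95)/(s + 12) = (-95 + s)/(12 + s))
I + T(X(12, -4)) = 4125 + (-95 + (-2/3*(-4) - 1/3*12))/(12 + (-2/3*(-4) - 1/3*12)) = 4125 + (-95 + (8/3 - 4))/(12 + (8/3 - 4)) = 4125 + (-95 - 4/3)/(12 - 4/3) = 4125 - 289/3/(32/3) = 4125 + (3/32)*(-289/3) = 4125 - 289/32 = 131711/32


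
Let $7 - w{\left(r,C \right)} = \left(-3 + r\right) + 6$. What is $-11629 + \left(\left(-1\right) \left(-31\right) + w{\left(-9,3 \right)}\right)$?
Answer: $-11585$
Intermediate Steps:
$w{\left(r,C \right)} = 4 - r$ ($w{\left(r,C \right)} = 7 - \left(\left(-3 + r\right) + 6\right) = 7 - \left(3 + r\right) = 4 - r$)
$-11629 + \left(\left(-1\right) \left(-31\right) + w{\left(-9,3 \right)}\right) = -11629 + \left(\left(-1\right) \left(-31\right) + \left(4 - -9\right)\right) = -11629 + \left(31 + \left(4 + 9\right)\right) = -11629 + \left(31 + 13\right) = -11629 + 44 = -11585$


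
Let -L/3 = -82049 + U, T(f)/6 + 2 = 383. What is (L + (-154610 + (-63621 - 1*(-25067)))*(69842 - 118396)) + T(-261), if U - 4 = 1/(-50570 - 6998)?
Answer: 539937944490339/57568 ≈ 9.3791e+9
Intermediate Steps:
U = 230271/57568 (U = 4 + 1/(-50570 - 6998) = 4 + 1/(-57568) = 4 - 1/57568 = 230271/57568 ≈ 4.0000)
T(f) = 2286 (T(f) = -12 + 6*383 = -12 + 2298 = 2286)
L = 14169499683/57568 (L = -3*(-82049 + 230271/57568) = -3*(-4723166561/57568) = 14169499683/57568 ≈ 2.4614e+5)
(L + (-154610 + (-63621 - 1*(-25067)))*(69842 - 118396)) + T(-261) = (14169499683/57568 + (-154610 + (-63621 - 1*(-25067)))*(69842 - 118396)) + 2286 = (14169499683/57568 + (-154610 + (-63621 + 25067))*(-48554)) + 2286 = (14169499683/57568 + (-154610 - 38554)*(-48554)) + 2286 = (14169499683/57568 - 193164*(-48554)) + 2286 = (14169499683/57568 + 9378884856) + 2286 = 539937812889891/57568 + 2286 = 539937944490339/57568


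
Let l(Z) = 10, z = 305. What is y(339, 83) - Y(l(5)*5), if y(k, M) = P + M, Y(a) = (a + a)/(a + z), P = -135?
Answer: -3712/71 ≈ -52.282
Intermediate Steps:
Y(a) = 2*a/(305 + a) (Y(a) = (a + a)/(a + 305) = (2*a)/(305 + a) = 2*a/(305 + a))
y(k, M) = -135 + M
y(339, 83) - Y(l(5)*5) = (-135 + 83) - 2*10*5/(305 + 10*5) = -52 - 2*50/(305 + 50) = -52 - 2*50/355 = -52 - 1*20/71 = -52 - 20/71 = -3712/71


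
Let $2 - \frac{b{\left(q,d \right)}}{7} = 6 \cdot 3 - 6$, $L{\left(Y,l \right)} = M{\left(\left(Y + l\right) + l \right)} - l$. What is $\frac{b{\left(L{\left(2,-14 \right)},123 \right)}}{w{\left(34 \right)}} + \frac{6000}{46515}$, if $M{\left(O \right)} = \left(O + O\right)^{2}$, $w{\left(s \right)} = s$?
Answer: $- \frac{101735}{52717} \approx -1.9298$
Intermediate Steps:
$M{\left(O \right)} = 4 O^{2}$ ($M{\left(O \right)} = \left(2 O\right)^{2} = 4 O^{2}$)
$L{\left(Y,l \right)} = - l + 4 \left(Y + 2 l\right)^{2}$ ($L{\left(Y,l \right)} = 4 \left(\left(Y + l\right) + l\right)^{2} - l = 4 \left(Y + 2 l\right)^{2} - l = - l + 4 \left(Y + 2 l\right)^{2}$)
$b{\left(q,d \right)} = -70$ ($b{\left(q,d \right)} = 14 - 7 \left(6 \cdot 3 - 6\right) = 14 - 7 \left(18 - 6\right) = 14 - 84 = -70$)
$\frac{b{\left(L{\left(2,-14 \right)},123 \right)}}{w{\left(34 \right)}} + \frac{6000}{46515} = - \frac{70}{34} + \frac{6000}{46515} = \left(-70\right) \frac{1}{34} + 6000 \cdot \frac{1}{46515} = - \frac{35}{17} + \frac{400}{3101} = - \frac{101735}{52717}$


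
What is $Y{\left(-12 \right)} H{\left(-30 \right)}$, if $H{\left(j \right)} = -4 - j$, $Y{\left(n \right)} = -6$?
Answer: $-156$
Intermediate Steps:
$Y{\left(-12 \right)} H{\left(-30 \right)} = - 6 \left(-4 - -30\right) = - 6 \left(-4 + 30\right) = \left(-6\right) 26 = -156$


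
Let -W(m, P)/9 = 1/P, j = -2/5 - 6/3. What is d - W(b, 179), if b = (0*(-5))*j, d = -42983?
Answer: -7693948/179 ≈ -42983.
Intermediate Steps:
j = -12/5 (j = -2*⅕ - 6*⅓ = -⅖ - 2 = -12/5 ≈ -2.4000)
b = 0 (b = (0*(-5))*(-12/5) = 0*(-12/5) = 0)
W(m, P) = -9/P
d - W(b, 179) = -42983 - (-9)/179 = -42983 - 1*(-9/179) = -42983 + 9/179 = -7693948/179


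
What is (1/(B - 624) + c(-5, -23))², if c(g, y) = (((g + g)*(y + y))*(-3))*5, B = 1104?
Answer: 10969337376001/230400 ≈ 4.7610e+7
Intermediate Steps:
c(g, y) = -60*g*y (c(g, y) = (((2*g)*(2*y))*(-3))*5 = ((4*g*y)*(-3))*5 = -12*g*y*5 = -60*g*y)
(1/(B - 624) + c(-5, -23))² = (1/(1104 - 624) - 60*(-5)*(-23))² = (1/480 - 6900)² = (-3311999/480)² = 10969337376001/230400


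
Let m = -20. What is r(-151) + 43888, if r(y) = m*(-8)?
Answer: 44048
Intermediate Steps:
r(y) = 160 (r(y) = -20*(-8) = 160)
r(-151) + 43888 = 160 + 43888 = 44048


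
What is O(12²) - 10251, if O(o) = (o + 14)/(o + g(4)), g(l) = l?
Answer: -758495/74 ≈ -10250.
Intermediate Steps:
O(o) = (14 + o)/(4 + o) (O(o) = (o + 14)/(o + 4) = (14 + o)/(4 + o))
O(12²) - 10251 = (14 + 12²)/(4 + 12²) - 10251 = (14 + 144)/(4 + 144) - 10251 = 158/148 - 10251 = (1/148)*158 - 10251 = 79/74 - 10251 = -758495/74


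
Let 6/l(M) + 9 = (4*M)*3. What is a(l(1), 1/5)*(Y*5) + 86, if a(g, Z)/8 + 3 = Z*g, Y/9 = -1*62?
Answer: 58118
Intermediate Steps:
Y = -558 (Y = 9*(-1*62) = 9*(-62) = -558)
l(M) = 6/(-9 + 12*M) (l(M) = 6/(-9 + (4*M)*3) = 6/(-9 + 12*M))
a(g, Z) = -24 + 8*Z*g (a(g, Z) = -24 + 8*(Z*g) = -24 + 8*Z*g)
a(l(1), 1/5)*(Y*5) + 86 = (-24 + 8*(2/(-3 + 4*1))/5)*(-558*5) + 86 = (-24 + 8*(⅕)*(2/(-3 + 4)))*(-2790) + 86 = (-24 + 8*(⅕)*(2/1))*(-2790) + 86 = (-24 + 8*(⅕)*(2*1))*(-2790) + 86 = (-24 + 8*(⅕)*2)*(-2790) + 86 = (-24 + 16/5)*(-2790) + 86 = -104/5*(-2790) + 86 = 58032 + 86 = 58118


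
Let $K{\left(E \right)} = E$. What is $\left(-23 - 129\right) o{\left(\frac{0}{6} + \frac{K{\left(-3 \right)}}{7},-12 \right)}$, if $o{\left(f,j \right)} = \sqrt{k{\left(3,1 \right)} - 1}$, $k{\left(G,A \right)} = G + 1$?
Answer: $- 152 \sqrt{3} \approx -263.27$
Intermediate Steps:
$k{\left(G,A \right)} = 1 + G$
$o{\left(f,j \right)} = \sqrt{3}$ ($o{\left(f,j \right)} = \sqrt{\left(1 + 3\right) - 1} = \sqrt{4 - 1} = \sqrt{3}$)
$\left(-23 - 129\right) o{\left(\frac{0}{6} + \frac{K{\left(-3 \right)}}{7},-12 \right)} = \left(-23 - 129\right) \sqrt{3} = - 152 \sqrt{3}$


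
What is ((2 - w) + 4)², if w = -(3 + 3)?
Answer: 144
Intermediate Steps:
w = -6 (w = -1*6 = -6)
((2 - w) + 4)² = ((2 - 1*(-6)) + 4)² = ((2 + 6) + 4)² = (8 + 4)² = 12² = 144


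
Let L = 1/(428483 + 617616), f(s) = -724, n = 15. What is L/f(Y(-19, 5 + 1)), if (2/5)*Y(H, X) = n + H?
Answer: -1/757375676 ≈ -1.3203e-9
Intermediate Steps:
Y(H, X) = 75/2 + 5*H/2 (Y(H, X) = 5*(15 + H)/2 = 75/2 + 5*H/2)
L = 1/1046099 ≈ 9.5593e-7
L/f(Y(-19, 5 + 1)) = (1/1046099)/(-724) = (1/1046099)*(-1/724) = -1/757375676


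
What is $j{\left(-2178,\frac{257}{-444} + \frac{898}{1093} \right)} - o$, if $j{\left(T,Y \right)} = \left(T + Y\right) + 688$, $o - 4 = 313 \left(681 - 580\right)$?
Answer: $- \frac{16066444433}{485292} \approx -33107.0$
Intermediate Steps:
$o = 31617$ ($o = 4 + 313 \left(681 - 580\right) = 4 + 313 \cdot 101 = 4 + 31613 = 31617$)
$j{\left(T,Y \right)} = 688 + T + Y$
$j{\left(-2178,\frac{257}{-444} + \frac{898}{1093} \right)} - o = \left(688 - 2178 + \left(\frac{257}{-444} + \frac{898}{1093}\right)\right) - 31617 = \left(688 - 2178 + \left(257 \left(- \frac{1}{444}\right) + 898 \cdot \frac{1}{1093}\right)\right) - 31617 = \left(688 - 2178 + \left(- \frac{257}{444} + \frac{898}{1093}\right)\right) - 31617 = \left(688 - 2178 + \frac{117811}{485292}\right) - 31617 = - \frac{722967269}{485292} - 31617 = - \frac{16066444433}{485292}$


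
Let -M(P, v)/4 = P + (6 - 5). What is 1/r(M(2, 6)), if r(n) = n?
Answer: -1/12 ≈ -0.083333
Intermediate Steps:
M(P, v) = -4 - 4*P (M(P, v) = -4*(P + (6 - 5)) = -4*(P + 1) = -4*(1 + P) = -4 - 4*P)
1/r(M(2, 6)) = 1/(-4 - 4*2) = 1/(-4 - 8) = 1/(-12) = -1/12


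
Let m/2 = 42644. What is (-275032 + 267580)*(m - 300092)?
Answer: 1600719408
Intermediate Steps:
m = 85288 (m = 2*42644 = 85288)
(-275032 + 267580)*(m - 300092) = (-275032 + 267580)*(85288 - 300092) = -7452*(-214804) = 1600719408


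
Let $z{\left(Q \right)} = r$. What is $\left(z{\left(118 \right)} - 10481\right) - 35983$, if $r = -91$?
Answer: $-46555$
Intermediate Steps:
$z{\left(Q \right)} = -91$
$\left(z{\left(118 \right)} - 10481\right) - 35983 = \left(-91 - 10481\right) - 35983 = -10572 - 35983 = -46555$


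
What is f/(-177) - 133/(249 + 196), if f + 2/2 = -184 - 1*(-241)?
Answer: -48461/78765 ≈ -0.61526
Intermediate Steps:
f = 56 (f = -1 + (-184 - 1*(-241)) = -1 + (-184 + 241) = -1 + 57 = 56)
f/(-177) - 133/(249 + 196) = 56/(-177) - 133/(249 + 196) = 56*(-1/177) - 133/445 = -56/177 - 133*1/445 = -56/177 - 133/445 = -48461/78765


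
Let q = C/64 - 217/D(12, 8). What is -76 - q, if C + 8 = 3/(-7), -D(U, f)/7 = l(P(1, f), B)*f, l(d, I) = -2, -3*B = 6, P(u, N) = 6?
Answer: -33121/448 ≈ -73.931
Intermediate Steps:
B = -2 (B = -1/3*6 = -2)
D(U, f) = 14*f (D(U, f) = -(-14)*f = 14*f)
C = -59/7 (C = -8 + 3/(-7) = -8 + 3*(-1/7) = -8 - 3/7 = -59/7 ≈ -8.4286)
q = -927/448 (q = -59/7/64 - 217/(14*8) = -59/7*1/64 - 217/112 = -59/448 - 217*1/112 = -59/448 - 31/16 = -927/448 ≈ -2.0692)
-76 - q = -76 - 1*(-927/448) = -76 + 927/448 = -33121/448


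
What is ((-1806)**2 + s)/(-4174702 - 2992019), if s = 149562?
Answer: -1137066/2388907 ≈ -0.47598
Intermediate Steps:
((-1806)**2 + s)/(-4174702 - 2992019) = ((-1806)**2 + 149562)/(-4174702 - 2992019) = (3261636 + 149562)/(-7166721) = 3411198*(-1/7166721) = -1137066/2388907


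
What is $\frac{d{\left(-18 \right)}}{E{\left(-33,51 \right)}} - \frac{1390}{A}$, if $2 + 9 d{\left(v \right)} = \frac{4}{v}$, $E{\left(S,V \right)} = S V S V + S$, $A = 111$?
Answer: $- \frac{26575518605}{2122217658} \approx -12.523$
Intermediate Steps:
$E{\left(S,V \right)} = S + S^{2} V^{2}$ ($E{\left(S,V \right)} = V S^{2} V + S = S^{2} V^{2} + S = S + S^{2} V^{2}$)
$d{\left(v \right)} = - \frac{2}{9} + \frac{4}{9 v}$ ($d{\left(v \right)} = - \frac{2}{9} + \frac{4 \frac{1}{v}}{9} = - \frac{2}{9} + \frac{4}{9 v}$)
$\frac{d{\left(-18 \right)}}{E{\left(-33,51 \right)}} - \frac{1390}{A} = \frac{\frac{2}{9} \frac{1}{-18} \left(2 - -18\right)}{\left(-33\right) \left(1 - 33 \cdot 51^{2}\right)} - \frac{1390}{111} = \frac{\frac{2}{9} \left(- \frac{1}{18}\right) \left(2 + 18\right)}{\left(-33\right) \left(1 - 85833\right)} - \frac{1390}{111} = \frac{\frac{2}{9} \left(- \frac{1}{18}\right) 20}{\left(-33\right) \left(1 - 85833\right)} - \frac{1390}{111} = - \frac{20}{81 \left(\left(-33\right) \left(-85832\right)\right)} - \frac{1390}{111} = - \frac{20}{81 \cdot 2832456} - \frac{1390}{111} = \left(- \frac{20}{81}\right) \frac{1}{2832456} - \frac{1390}{111} = - \frac{5}{57357234} - \frac{1390}{111} = - \frac{26575518605}{2122217658}$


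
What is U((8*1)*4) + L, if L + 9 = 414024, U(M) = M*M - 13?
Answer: 415026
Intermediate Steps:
U(M) = -13 + M² (U(M) = M² - 13 = -13 + M²)
L = 414015 (L = -9 + 414024 = 414015)
U((8*1)*4) + L = (-13 + ((8*1)*4)²) + 414015 = (-13 + (8*4)²) + 414015 = (-13 + 32²) + 414015 = (-13 + 1024) + 414015 = 1011 + 414015 = 415026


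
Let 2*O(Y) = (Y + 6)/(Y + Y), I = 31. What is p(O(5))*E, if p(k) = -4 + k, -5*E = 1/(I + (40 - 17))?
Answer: 23/1800 ≈ 0.012778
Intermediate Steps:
O(Y) = (6 + Y)/(4*Y) (O(Y) = ((Y + 6)/(Y + Y))/2 = ((6 + Y)/((2*Y)))/2 = ((6 + Y)*(1/(2*Y)))/2 = ((6 + Y)/(2*Y))/2 = (6 + Y)/(4*Y))
E = -1/270 (E = -1/(5*(31 + (40 - 17))) = -1/(5*(31 + 23)) = -⅕/54 = -⅕*1/54 = -1/270 ≈ -0.0037037)
p(O(5))*E = (-4 + (¼)*(6 + 5)/5)*(-1/270) = (-4 + (¼)*(⅕)*11)*(-1/270) = (-4 + 11/20)*(-1/270) = -69/20*(-1/270) = 23/1800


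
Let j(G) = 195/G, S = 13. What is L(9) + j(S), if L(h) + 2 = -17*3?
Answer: -38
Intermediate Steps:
L(h) = -53 (L(h) = -2 - 17*3 = -2 - 51 = -53)
L(9) + j(S) = -53 + 195/13 = -53 + 195*(1/13) = -53 + 15 = -38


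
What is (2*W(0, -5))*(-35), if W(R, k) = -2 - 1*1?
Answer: 210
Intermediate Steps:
W(R, k) = -3 (W(R, k) = -2 - 1 = -3)
(2*W(0, -5))*(-35) = (2*(-3))*(-35) = -6*(-35) = 210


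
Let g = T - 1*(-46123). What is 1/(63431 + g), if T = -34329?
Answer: 1/75225 ≈ 1.3293e-5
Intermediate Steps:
g = 11794 (g = -34329 - 1*(-46123) = -34329 + 46123 = 11794)
1/(63431 + g) = 1/(63431 + 11794) = 1/75225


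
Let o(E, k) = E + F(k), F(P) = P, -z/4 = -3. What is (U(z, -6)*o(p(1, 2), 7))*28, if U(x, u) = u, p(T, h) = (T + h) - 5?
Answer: -840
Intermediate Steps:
p(T, h) = -5 + T + h
z = 12 (z = -4*(-3) = 12)
o(E, k) = E + k
(U(z, -6)*o(p(1, 2), 7))*28 = -6*((-5 + 1 + 2) + 7)*28 = -6*(-2 + 7)*28 = -6*5*28 = -30*28 = -840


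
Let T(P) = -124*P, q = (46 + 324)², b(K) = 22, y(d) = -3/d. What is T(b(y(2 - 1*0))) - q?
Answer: -139628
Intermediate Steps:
q = 136900 (q = 370² = 136900)
T(b(y(2 - 1*0))) - q = -124*22 - 1*136900 = -2728 - 136900 = -139628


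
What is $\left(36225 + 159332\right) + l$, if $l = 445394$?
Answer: $640951$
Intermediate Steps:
$\left(36225 + 159332\right) + l = \left(36225 + 159332\right) + 445394 = 195557 + 445394 = 640951$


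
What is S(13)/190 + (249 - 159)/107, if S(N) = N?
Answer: 18491/20330 ≈ 0.90954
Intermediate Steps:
S(13)/190 + (249 - 159)/107 = 13/190 + (249 - 159)/107 = 13*(1/190) + 90*(1/107) = 13/190 + 90/107 = 18491/20330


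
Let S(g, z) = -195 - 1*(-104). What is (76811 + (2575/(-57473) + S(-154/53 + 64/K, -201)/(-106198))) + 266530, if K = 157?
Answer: 2095587586612207/6103517654 ≈ 3.4334e+5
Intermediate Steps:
S(g, z) = -91 (S(g, z) = -195 + 104 = -91)
(76811 + (2575/(-57473) + S(-154/53 + 64/K, -201)/(-106198))) + 266530 = (76811 + (2575/(-57473) - 91/(-106198))) + 266530 = (76811 + (2575*(-1/57473) - 91*(-1/106198))) + 266530 = (76811 + (-2575/57473 + 91/106198)) + 266530 = (76811 - 268229807/6103517654) + 266530 = 468817026291587/6103517654 + 266530 = 2095587586612207/6103517654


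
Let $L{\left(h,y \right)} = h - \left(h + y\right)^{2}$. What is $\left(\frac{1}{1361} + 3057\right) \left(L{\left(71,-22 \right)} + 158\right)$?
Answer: $- \frac{9036775416}{1361} \approx -6.6398 \cdot 10^{6}$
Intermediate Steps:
$\left(\frac{1}{1361} + 3057\right) \left(L{\left(71,-22 \right)} + 158\right) = \left(\frac{1}{1361} + 3057\right) \left(\left(71 - \left(71 - 22\right)^{2}\right) + 158\right) = \left(\frac{1}{1361} + 3057\right) \left(\left(71 - 49^{2}\right) + 158\right) = \frac{4160578 \left(\left(71 - 2401\right) + 158\right)}{1361} = \frac{4160578 \left(-2330 + 158\right)}{1361} = \frac{4160578}{1361} \left(-2172\right) = - \frac{9036775416}{1361}$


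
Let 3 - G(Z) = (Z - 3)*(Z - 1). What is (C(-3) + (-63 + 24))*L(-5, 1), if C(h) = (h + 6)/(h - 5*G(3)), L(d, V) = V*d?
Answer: 1175/6 ≈ 195.83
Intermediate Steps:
G(Z) = 3 - (-1 + Z)*(-3 + Z) (G(Z) = 3 - (Z - 3)*(Z - 1) = 3 - (-3 + Z)*(-1 + Z) = 3 - (-1 + Z)*(-3 + Z))
C(h) = (6 + h)/(-15 + h) (C(h) = (h + 6)/(h - 15*(4 - 1*3)) = (6 + h)/(h - 15*(4 - 3)) = (6 + h)/(h - 15) = (6 + h)/(-15 + h))
(C(-3) + (-63 + 24))*L(-5, 1) = ((6 - 3)/(-15 - 3) + (-63 + 24))*(1*(-5)) = (3/(-18) - 39)*(-5) = (-1/18*3 - 39)*(-5) = (-⅙ - 39)*(-5) = -235/6*(-5) = 1175/6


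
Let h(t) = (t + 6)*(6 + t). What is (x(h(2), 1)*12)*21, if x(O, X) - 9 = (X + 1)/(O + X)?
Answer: 147924/65 ≈ 2275.8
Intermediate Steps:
h(t) = (6 + t)² (h(t) = (6 + t)*(6 + t) = (6 + t)²)
x(O, X) = 9 + (1 + X)/(O + X) (x(O, X) = 9 + (X + 1)/(O + X) = 9 + (1 + X)/(O + X))
(x(h(2), 1)*12)*21 = (((1 + 9*(6 + 2)² + 10*1)/((6 + 2)² + 1))*12)*21 = (((1 + 9*8² + 10)/(8² + 1))*12)*21 = (((1 + 9*64 + 10)/(64 + 1))*12)*21 = (((1 + 576 + 10)/65)*12)*21 = (((1/65)*587)*12)*21 = ((587/65)*12)*21 = (7044/65)*21 = 147924/65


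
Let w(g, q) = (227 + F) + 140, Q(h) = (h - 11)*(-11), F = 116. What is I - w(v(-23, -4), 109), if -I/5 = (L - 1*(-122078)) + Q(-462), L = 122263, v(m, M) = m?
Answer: -1248203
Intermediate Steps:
Q(h) = 121 - 11*h (Q(h) = (-11 + h)*(-11) = 121 - 11*h)
w(g, q) = 483 (w(g, q) = (227 + 116) + 140 = 343 + 140 = 483)
I = -1247720 (I = -5*((122263 - 1*(-122078)) + (121 - 11*(-462))) = -5*((122263 + 122078) + (121 + 5082)) = -5*(244341 + 5203) = -5*249544 = -1247720)
I - w(v(-23, -4), 109) = -1247720 - 1*483 = -1247720 - 483 = -1248203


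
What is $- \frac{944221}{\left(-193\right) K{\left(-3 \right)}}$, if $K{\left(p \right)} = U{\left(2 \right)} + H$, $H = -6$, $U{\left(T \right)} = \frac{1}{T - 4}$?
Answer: $- \frac{1888442}{2509} \approx -752.67$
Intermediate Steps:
$U{\left(T \right)} = \frac{1}{-4 + T}$
$K{\left(p \right)} = - \frac{13}{2}$ ($K{\left(p \right)} = \frac{1}{-4 + 2} - 6 = \frac{1}{-2} - 6 = - \frac{1}{2} - 6 = - \frac{13}{2}$)
$- \frac{944221}{\left(-193\right) K{\left(-3 \right)}} = - \frac{944221}{\left(-193\right) \left(- \frac{13}{2}\right)} = - \frac{944221}{\frac{2509}{2}} = \left(-944221\right) \frac{2}{2509} = - \frac{1888442}{2509}$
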